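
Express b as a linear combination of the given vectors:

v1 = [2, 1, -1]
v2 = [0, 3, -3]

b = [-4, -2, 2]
c1 = -2, c2 = 0

b = -2·v1 + 0·v2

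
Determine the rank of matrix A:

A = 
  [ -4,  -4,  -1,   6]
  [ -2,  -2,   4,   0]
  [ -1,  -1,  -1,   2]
rank(A) = 2

Row reduce:
R2 → R2 - (1/2)·R1
R3 → R3 - (1/4)·R1
R3 → R3 + (1/6)·R2
REF = 
  [ -4,  -4,  -1,   6]
  [  0,   0, 9/2,  -3]
  [  0,   0,   0,   0]
Pivot columns: 1, 3 → 2 pivots.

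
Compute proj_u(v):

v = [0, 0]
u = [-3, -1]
v·u = (0)(-3) + (0)(-1) = 0
u·u = (-3)² + (-1)² = 10
proj_u(v) = (v·u / u·u) × u = (0/10) × u = (0) × u

proj_u(v) = [0, 0]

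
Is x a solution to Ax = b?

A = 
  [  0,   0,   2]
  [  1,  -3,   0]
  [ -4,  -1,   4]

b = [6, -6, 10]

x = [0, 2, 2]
No

Ax = [4, -6, 6] ≠ b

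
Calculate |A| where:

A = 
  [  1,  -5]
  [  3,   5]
20

For a 2×2 matrix, det = ad - bc = (1)(5) - (-5)(3) = 20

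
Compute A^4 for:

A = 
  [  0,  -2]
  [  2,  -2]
A^4 = 
  [  0, -16]
  [ 16, -16]

A² = A·A:
A²[1,1] = (0)(0) + (-2)(2) = -4
A²[1,2] = (0)(-2) + (-2)(-2) = 4
A²[2,1] = (2)(0) + (-2)(2) = -4
A²[2,2] = (2)(-2) + (-2)(-2) = 0
A² = 
  [ -4,   4]
  [ -4,   0]

A^3 = A^2·A:
A^3[1,1] = (-4)(0) + (4)(2) = 8
A^3[1,2] = (-4)(-2) + (4)(-2) = 0
A^3[2,1] = (-4)(0) + (0)(2) = 0
A^3[2,2] = (-4)(-2) + (0)(-2) = 8
A^3 = 
  [  8,   0]
  [  0,   8]

A^4 = A^3·A:
A^4[1,1] = (8)(0) + (0)(2) = 0
A^4[1,2] = (8)(-2) + (0)(-2) = -16
A^4[2,1] = (0)(0) + (8)(2) = 16
A^4[2,2] = (0)(-2) + (8)(-2) = -16
A^4 = 
  [  0, -16]
  [ 16, -16]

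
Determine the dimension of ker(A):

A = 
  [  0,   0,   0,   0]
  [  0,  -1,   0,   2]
nullity(A) = 3

Row reduce:
Swap R1 ↔ R2
REF = 
  [  0,  -1,   0,   2]
  [  0,   0,   0,   0]
Pivot columns: 2 → 1 pivot.
rank(A) = 1, so nullity(A) = 4 - 1 = 3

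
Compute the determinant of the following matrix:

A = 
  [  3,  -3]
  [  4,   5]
27

For a 2×2 matrix, det = ad - bc = (3)(5) - (-3)(4) = 27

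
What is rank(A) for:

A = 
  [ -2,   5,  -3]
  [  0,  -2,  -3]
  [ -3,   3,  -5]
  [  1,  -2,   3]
rank(A) = 3

Row reduce:
R3 → R3 - (3/2)·R1
R4 → R4 + (1/2)·R1
R3 → R3 - (9/4)·R2
R4 → R4 + (1/4)·R2
R4 → R4 - (3/25)·R3
REF = 
  [  -2,    5,   -3]
  [   0,   -2,   -3]
  [   0,    0, 25/4]
  [   0,    0,    0]
Pivot columns: 1, 2, 3 → 3 pivots.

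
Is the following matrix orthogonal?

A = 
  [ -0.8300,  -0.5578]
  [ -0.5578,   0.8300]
Yes

AᵀA = 
  [  1,   0]
  [  0,   1]
≈ I (equal to I up to the 4-dp rounding of the entries)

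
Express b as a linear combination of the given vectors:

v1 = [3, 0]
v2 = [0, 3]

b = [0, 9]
c1 = 0, c2 = 3

b = 0·v1 + 3·v2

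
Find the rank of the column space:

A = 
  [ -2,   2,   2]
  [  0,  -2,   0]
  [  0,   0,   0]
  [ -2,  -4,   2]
dim(Col(A)) = 2

Row reduce:
R4 → R4 - (1)·R1
R4 → R4 - (3)·R2
REF = 
  [ -2,   2,   2]
  [  0,  -2,   0]
  [  0,   0,   0]
  [  0,   0,   0]
Pivot columns: 1, 2 → 2 pivots.
dim(Col(A)) = number of pivot columns = 2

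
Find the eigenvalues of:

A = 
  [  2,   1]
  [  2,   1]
tr(A) = 3, det(A) = 0
Characteristic polynomial: λ² - tr(A)λ + det(A) = λ² - 3λ
λ² - 3λ = λ(λ - 3)

λ = 3, 0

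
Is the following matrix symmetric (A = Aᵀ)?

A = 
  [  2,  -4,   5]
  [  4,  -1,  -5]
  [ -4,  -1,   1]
No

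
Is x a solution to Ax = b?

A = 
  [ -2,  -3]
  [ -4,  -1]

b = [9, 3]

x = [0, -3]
Yes

Ax = [9, 3] = b ✓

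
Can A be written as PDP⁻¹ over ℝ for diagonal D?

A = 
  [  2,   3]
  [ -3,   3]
No

tr(A) = 5, det(A) = 15
Characteristic polynomial: λ² - tr(A)λ + det(A) = λ² - 5λ + 15
λ² - 5λ + 15 = 0  ⇒  λ = (5 ± √((-5)² - 4·(15)))/2 = (5 ± √(-35))/2
  = (5 + i√35)/2,  (5 - i√35)/2
Eigenvalues: (5 + i√35)/2, (5 - i√35)/2  (≈ 2.5 + 2.958i, 2.5 - 2.958i)
Has complex eigenvalues (not diagonalizable over ℝ).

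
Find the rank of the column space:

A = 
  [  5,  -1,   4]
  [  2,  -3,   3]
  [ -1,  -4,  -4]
Row reduce:
R2 → R2 - (2/5)·R1
R3 → R3 + (1/5)·R1
R3 → R3 - (21/13)·R2
REF = 
  [     5,     -1,      4]
  [     0,  -13/5,    7/5]
  [     0,      0, -71/13]
Pivot columns: 1, 2, 3 → 3 pivots.
dim(Col(A)) = number of pivot columns = 3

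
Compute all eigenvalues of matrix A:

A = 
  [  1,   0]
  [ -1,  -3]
tr(A) = -2, det(A) = -3
Characteristic polynomial: λ² - tr(A)λ + det(A) = λ² + 2λ - 3
λ² + 2λ - 3 = (λ + 3)(λ - 1)

λ = 1, -3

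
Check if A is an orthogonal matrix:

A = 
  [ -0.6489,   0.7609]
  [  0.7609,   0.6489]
Yes

AᵀA = 
  [  1,   0]
  [  0,   1]
≈ I (equal to I up to the 4-dp rounding of the entries)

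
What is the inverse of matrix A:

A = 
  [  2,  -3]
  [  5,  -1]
det(A) = (2)(-1) - (-3)(5) = 13
For a 2×2 matrix, A⁻¹ = (1/det(A)) · [[d, -b], [-c, a]]
    = (1/13) · [[-1, 3], [-5, 2]]

A⁻¹ = 
  [-1/13,  3/13]
  [-5/13,  2/13]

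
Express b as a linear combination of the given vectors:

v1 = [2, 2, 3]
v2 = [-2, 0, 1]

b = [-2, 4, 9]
c1 = 2, c2 = 3

b = 2·v1 + 3·v2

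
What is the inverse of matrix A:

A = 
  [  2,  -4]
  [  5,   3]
det(A) = (2)(3) - (-4)(5) = 26
For a 2×2 matrix, A⁻¹ = (1/det(A)) · [[d, -b], [-c, a]]
    = (1/26) · [[3, 4], [-5, 2]]

A⁻¹ = 
  [ 3/26,  2/13]
  [-5/26,  1/13]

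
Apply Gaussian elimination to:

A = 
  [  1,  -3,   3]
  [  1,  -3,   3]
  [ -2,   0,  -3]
Row operations:
R2 → R2 - (1)·R1
R3 → R3 + (2)·R1
Swap R2 ↔ R3

Resulting echelon form:
REF = 
  [  1,  -3,   3]
  [  0,  -6,   3]
  [  0,   0,   0]

Rank = 2 (number of non-zero pivot rows).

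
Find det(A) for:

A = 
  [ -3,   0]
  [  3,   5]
-15

For a 2×2 matrix, det = ad - bc = (-3)(5) - (0)(3) = -15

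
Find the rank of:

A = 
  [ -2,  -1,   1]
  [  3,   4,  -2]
Row reduce:
R2 → R2 + (3/2)·R1
REF = 
  [  -2,   -1,    1]
  [   0,  5/2, -1/2]
Pivot columns: 1, 2 → 2 pivots.

rank(A) = 2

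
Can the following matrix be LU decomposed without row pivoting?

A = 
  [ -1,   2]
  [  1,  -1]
Yes.
A[1,1] = -1 ≠ 0, so Gaussian elimination proceeds without a row swap: multiplier ℓ₂₁ = (1)/(-1) = -1, and U[2,2] = -1 - (-1)(2) = 1.
L = 
  [  1,   0]
  [ -1,   1]
U = 
  [ -1,   2]
  [  0,   1]
Check row 2 of LU: [(-1)(-1), (-1)(2) + 1] = [1, -1] = row 2 of A ✓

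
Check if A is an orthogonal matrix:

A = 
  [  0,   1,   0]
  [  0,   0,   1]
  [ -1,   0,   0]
Yes

AᵀA = 
  [  1,   0,   0]
  [  0,   1,   0]
  [  0,   0,   1]
= I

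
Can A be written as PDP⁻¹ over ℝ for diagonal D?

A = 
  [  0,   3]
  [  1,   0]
Yes

tr(A) = 0, det(A) = -3
Characteristic polynomial: λ² - tr(A)λ + det(A) = λ² - 3
λ² - 3 = 0  ⇒  λ = (0 ± √((0)² - 4·(-3)))/2 = (0 ± √(12))/2
  = √3,  -√3
Eigenvalues: √3, -√3  (≈ 1.732, -1.732)
The two irrational eigenvalues are distinct (simple), so each has alg. mult. = geom. mult. = 1.
Sum of geometric multiplicities equals n, so A has n independent eigenvectors.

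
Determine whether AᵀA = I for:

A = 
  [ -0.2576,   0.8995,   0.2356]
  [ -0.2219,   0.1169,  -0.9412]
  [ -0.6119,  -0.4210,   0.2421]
No

AᵀA = 
  [  0.4900,   0,   0]
  [  0,   1,   0]
  [  0,   0,   1]
≠ I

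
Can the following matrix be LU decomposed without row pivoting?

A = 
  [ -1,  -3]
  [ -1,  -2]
Yes.
A[1,1] = -1 ≠ 0, so Gaussian elimination proceeds without a row swap: multiplier ℓ₂₁ = (-1)/(-1) = 1, and U[2,2] = -2 - (1)(-3) = 1.
L = 
  [  1,   0]
  [  1,   1]
U = 
  [ -1,  -3]
  [  0,   1]
Check row 2 of LU: [(1)(-1), (1)(-3) + 1] = [-1, -2] = row 2 of A ✓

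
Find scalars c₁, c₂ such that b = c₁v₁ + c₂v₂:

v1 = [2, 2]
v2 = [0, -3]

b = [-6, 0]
c1 = -3, c2 = -2

b = -3·v1 + -2·v2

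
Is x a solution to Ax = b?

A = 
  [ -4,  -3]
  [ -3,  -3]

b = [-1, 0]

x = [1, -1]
Yes

Ax = [-1, 0] = b ✓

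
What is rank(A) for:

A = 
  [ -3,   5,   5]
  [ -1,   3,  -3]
rank(A) = 2

Row reduce:
R2 → R2 - (1/3)·R1
REF = 
  [   -3,     5,     5]
  [    0,   4/3, -14/3]
Pivot columns: 1, 2 → 2 pivots.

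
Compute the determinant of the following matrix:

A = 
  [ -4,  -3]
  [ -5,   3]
-27

For a 2×2 matrix, det = ad - bc = (-4)(3) - (-3)(-5) = -27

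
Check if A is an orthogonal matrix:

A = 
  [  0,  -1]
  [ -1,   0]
Yes

AᵀA = 
  [  1,   0]
  [  0,   1]
= I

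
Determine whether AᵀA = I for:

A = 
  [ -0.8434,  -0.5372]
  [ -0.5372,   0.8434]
Yes

AᵀA = 
  [  0.9999,   0]
  [  0,   0.9999]
≈ I (equal to I up to the 4-dp rounding of the entries)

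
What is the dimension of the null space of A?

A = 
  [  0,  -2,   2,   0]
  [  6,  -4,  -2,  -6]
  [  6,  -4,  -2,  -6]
nullity(A) = 2

Row reduce:
Swap R1 ↔ R2
R3 → R3 - (1)·R1
REF = 
  [  6,  -4,  -2,  -6]
  [  0,  -2,   2,   0]
  [  0,   0,   0,   0]
Pivot columns: 1, 2 → 2 pivots.
rank(A) = 2, so nullity(A) = 4 - 2 = 2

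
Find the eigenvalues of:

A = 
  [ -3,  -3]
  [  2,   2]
tr(A) = -1, det(A) = 0
Characteristic polynomial: λ² - tr(A)λ + det(A) = λ² + λ
λ² + λ = λ(λ + 1)

λ = 0, -1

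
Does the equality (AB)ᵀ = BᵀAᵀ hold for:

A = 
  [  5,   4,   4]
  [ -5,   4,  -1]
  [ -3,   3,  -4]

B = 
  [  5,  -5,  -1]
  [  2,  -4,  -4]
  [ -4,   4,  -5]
Yes

(AB)ᵀ = 
  [ 17, -13,   7]
  [-25,   5, -13]
  [-41,  -6,  11]

BᵀAᵀ = 
  [ 17, -13,   7]
  [-25,   5, -13]
  [-41,  -6,  11]

Both sides are equal — this is the standard identity (AB)ᵀ = BᵀAᵀ, which holds for all A, B.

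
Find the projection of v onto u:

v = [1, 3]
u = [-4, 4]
proj_u(v) = [-1, 1]

v·u = (1)(-4) + (3)(4) = 8
u·u = (-4)² + (4)² = 32
proj_u(v) = (v·u / u·u) × u = (8/32) × u = (1/4) × u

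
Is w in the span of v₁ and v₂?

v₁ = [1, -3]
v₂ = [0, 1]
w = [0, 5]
Yes

Form the augmented matrix and row-reduce:
[v₁|v₂|w] = 
  [  1,   0,   0]
  [ -3,   1,   5]
R2 → R2 + (3)·R1
REF = 
  [  1,   0,   0]
  [  0,   1,   5]

No row of the form [0 0 | nonzero], so the system is consistent. Back-substitution gives c₁ = 0, c₂ = 5: w = (0)·v₁ + (5)·v₂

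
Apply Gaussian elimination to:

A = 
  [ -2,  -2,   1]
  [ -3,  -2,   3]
Row operations:
R2 → R2 - (3/2)·R1

Resulting echelon form:
REF = 
  [ -2,  -2,   1]
  [  0,   1, 3/2]

Rank = 2 (number of non-zero pivot rows).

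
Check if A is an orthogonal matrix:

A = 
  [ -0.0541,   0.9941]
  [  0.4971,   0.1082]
No

AᵀA = 
  [  0.2500,   0]
  [  0,   0.9999]
≠ I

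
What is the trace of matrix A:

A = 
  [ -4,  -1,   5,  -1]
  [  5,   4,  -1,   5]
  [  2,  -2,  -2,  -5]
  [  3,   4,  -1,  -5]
-7

tr(A) = -4 + 4 + -2 + -5 = -7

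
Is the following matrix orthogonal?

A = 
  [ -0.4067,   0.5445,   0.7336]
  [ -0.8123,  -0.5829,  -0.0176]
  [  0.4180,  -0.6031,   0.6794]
Yes

AᵀA = 
  [  1,  -0.0001,  -0.0001]
  [ -0.0001,   1,   0]
  [ -0.0001,   0,   1.0001]
≈ I (equal to I up to the 4-dp rounding of the entries)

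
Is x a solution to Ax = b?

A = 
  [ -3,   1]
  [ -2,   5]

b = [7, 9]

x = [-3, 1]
No

Ax = [10, 11] ≠ b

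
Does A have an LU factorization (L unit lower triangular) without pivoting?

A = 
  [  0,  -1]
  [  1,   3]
No.
A[1,1] = 0 but A[2,1] = 1 ≠ 0. Any LU with L unit lower triangular has (LU)[1,1] = U[1,1] and (LU)[2,1] = L[2,1]·U[1,1]; matching A forces U[1,1] = 0, which then forces (LU)[2,1] = 0 ≠ 1. A row swap (pivoting) is required.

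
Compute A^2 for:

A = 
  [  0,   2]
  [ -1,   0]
A² = A·A:
A²[1,1] = (0)(0) + (2)(-1) = -2
A²[1,2] = (0)(2) + (2)(0) = 0
A²[2,1] = (-1)(0) + (0)(-1) = 0
A²[2,2] = (-1)(2) + (0)(0) = -2
A² = 
  [ -2,   0]
  [  0,  -2]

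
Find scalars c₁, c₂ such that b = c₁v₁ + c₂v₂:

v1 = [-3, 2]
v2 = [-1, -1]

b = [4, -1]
c1 = -1, c2 = -1

b = -1·v1 + -1·v2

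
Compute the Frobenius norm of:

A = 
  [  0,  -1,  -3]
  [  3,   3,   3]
||A||_F = 6.083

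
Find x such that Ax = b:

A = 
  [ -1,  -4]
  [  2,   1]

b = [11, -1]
x = [1, -3]

Row reduce the augmented matrix [A|b]:
R2 → R2 + (2)·R1
REF = 
  [ -1,  -4,  11]
  [  0,  -7,  21]

Back-substitution:
x₂ = 21 / (-7) = -3
x₁ = (11 - (-4)(-3)) / (-1) = 1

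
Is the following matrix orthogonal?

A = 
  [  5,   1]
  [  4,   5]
No

AᵀA = 
  [ 41,  25]
  [ 25,  26]
≠ I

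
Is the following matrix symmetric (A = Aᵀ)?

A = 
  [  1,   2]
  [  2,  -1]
Yes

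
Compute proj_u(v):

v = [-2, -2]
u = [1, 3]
v·u = (-2)(1) + (-2)(3) = -8
u·u = (1)² + (3)² = 10
proj_u(v) = (v·u / u·u) × u = (-8/10) × u = (-4/5) × u

proj_u(v) = [-4/5, -12/5]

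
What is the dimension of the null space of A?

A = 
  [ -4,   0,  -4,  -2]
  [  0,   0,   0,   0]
nullity(A) = 3

Row reduce:
(no row operations needed)
REF = 
  [ -4,   0,  -4,  -2]
  [  0,   0,   0,   0]
Pivot columns: 1 → 1 pivot.
rank(A) = 1, so nullity(A) = 4 - 1 = 3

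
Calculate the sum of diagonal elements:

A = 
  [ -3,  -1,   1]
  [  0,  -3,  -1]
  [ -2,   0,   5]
-1

tr(A) = -3 + -3 + 5 = -1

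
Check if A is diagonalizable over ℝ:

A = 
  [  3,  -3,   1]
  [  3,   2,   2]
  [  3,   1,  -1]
No

Characteristic polynomial: det(λI - A) = λ³ - 4λ² + 5λ + 42
By the rational root theorem any rational root is an integer dividing 42; none of those is a root, so p(λ) has no rational roots and hence (being an irreducible cubic) no repeated roots.
Discriminant of the cubic: Δ = -52096
Δ < 0 ⇒ one real eigenvalue and a complex-conjugate pair: λ ≈ 3.113 + 3.028i, 3.113 - 3.028i, -2.227
Has complex eigenvalues (not diagonalizable over ℝ).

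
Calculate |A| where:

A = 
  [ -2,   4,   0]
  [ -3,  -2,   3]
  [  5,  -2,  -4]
Cofactor expansion along row 1:
det(A) = (-2)·((-2)(-4) - (3)(-2)) - (4)·((-3)(-4) - (3)(5)) + (0)·((-3)(-2) - (-2)(5))
  = (-2)(14) - (4)(-3) + (0)(16)
  = -16

det(A) = -16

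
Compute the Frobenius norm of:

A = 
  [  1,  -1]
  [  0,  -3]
||A||_F = 3.317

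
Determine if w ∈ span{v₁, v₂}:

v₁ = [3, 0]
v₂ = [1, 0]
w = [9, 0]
Yes

Form the augmented matrix and row-reduce:
[v₁|v₂|w] = 
  [  3,   1,   9]
  [  0,   0,   0]
(already in echelon form — no row operations needed)

No row of the form [0 0 | nonzero], so the system is consistent. Back-substitution gives c₁ = 3, c₂ = 0: w = (3)·v₁ + (0)·v₂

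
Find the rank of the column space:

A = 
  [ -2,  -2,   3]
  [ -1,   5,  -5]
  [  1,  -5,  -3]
dim(Col(A)) = 3

Row reduce:
R2 → R2 - (1/2)·R1
R3 → R3 + (1/2)·R1
R3 → R3 + (1)·R2
REF = 
  [   -2,    -2,     3]
  [    0,     6, -13/2]
  [    0,     0,    -8]
Pivot columns: 1, 2, 3 → 3 pivots.
dim(Col(A)) = number of pivot columns = 3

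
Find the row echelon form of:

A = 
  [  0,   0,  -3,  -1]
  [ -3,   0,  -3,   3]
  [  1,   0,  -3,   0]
Row operations:
Swap R1 ↔ R2
R3 → R3 + (1/3)·R1
R3 → R3 - (4/3)·R2

Resulting echelon form:
REF = 
  [ -3,   0,  -3,   3]
  [  0,   0,  -3,  -1]
  [  0,   0,   0, 7/3]

Rank = 3 (number of non-zero pivot rows).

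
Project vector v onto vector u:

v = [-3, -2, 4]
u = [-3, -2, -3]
v·u = (-3)(-3) + (-2)(-2) + (4)(-3) = 1
u·u = (-3)² + (-2)² + (-3)² = 22
proj_u(v) = (v·u / u·u) × u = (1/22) × u

proj_u(v) = [-3/22, -1/11, -3/22]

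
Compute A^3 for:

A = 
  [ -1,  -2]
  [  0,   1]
A^3 = 
  [ -1,  -2]
  [  0,   1]

A² = A·A:
A²[1,1] = (-1)(-1) + (-2)(0) = 1
A²[1,2] = (-1)(-2) + (-2)(1) = 0
A²[2,1] = (0)(-1) + (1)(0) = 0
A²[2,2] = (0)(-2) + (1)(1) = 1
A² = 
  [  1,   0]
  [  0,   1]

A^3 = A^2·A:
A^3[1,1] = (1)(-1) + (0)(0) = -1
A^3[1,2] = (1)(-2) + (0)(1) = -2
A^3[2,1] = (0)(-1) + (1)(0) = 0
A^3[2,2] = (0)(-2) + (1)(1) = 1
A^3 = 
  [ -1,  -2]
  [  0,   1]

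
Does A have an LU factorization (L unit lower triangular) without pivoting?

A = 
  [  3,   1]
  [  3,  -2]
Yes.
A[1,1] = 3 ≠ 0, so Gaussian elimination proceeds without a row swap: multiplier ℓ₂₁ = (3)/(3) = 1, and U[2,2] = -2 - (1)(1) = -3.
L = 
  [  1,   0]
  [  1,   1]
U = 
  [  3,   1]
  [  0,  -3]
Check row 2 of LU: [(1)(3), (1)(1) + (-3)] = [3, -2] = row 2 of A ✓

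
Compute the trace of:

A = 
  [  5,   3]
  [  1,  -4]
1

tr(A) = 5 + -4 = 1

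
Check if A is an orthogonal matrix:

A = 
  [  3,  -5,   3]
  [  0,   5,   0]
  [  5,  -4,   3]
No

AᵀA = 
  [ 34, -35,  24]
  [-35,  66, -27]
  [ 24, -27,  18]
≠ I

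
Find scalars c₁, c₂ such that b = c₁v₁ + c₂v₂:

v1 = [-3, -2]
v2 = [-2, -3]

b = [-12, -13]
c1 = 2, c2 = 3

b = 2·v1 + 3·v2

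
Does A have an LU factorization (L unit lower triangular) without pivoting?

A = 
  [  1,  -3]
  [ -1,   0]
Yes.
A[1,1] = 1 ≠ 0, so Gaussian elimination proceeds without a row swap: multiplier ℓ₂₁ = (-1)/(1) = -1, and U[2,2] = 0 - (-1)(-3) = -3.
L = 
  [  1,   0]
  [ -1,   1]
U = 
  [  1,  -3]
  [  0,  -3]
Check row 2 of LU: [(-1)(1), (-1)(-3) + (-3)] = [-1, 0] = row 2 of A ✓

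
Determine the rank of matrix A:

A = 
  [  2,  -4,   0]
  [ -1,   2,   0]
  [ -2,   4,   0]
Row reduce:
R2 → R2 + (1/2)·R1
R3 → R3 + (1)·R1
REF = 
  [  2,  -4,   0]
  [  0,   0,   0]
  [  0,   0,   0]
Pivot columns: 1 → 1 pivot.

rank(A) = 1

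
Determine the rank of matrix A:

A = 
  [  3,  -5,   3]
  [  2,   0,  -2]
Row reduce:
R2 → R2 - (2/3)·R1
REF = 
  [   3,   -5,    3]
  [   0, 10/3,   -4]
Pivot columns: 1, 2 → 2 pivots.

rank(A) = 2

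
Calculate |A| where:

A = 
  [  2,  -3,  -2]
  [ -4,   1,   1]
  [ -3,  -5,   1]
-37

Cofactor expansion along row 1:
det(A) = (2)·((1)(1) - (1)(-5)) - (-3)·((-4)(1) - (1)(-3)) + (-2)·((-4)(-5) - (1)(-3))
  = (2)(6) - (-3)(-1) + (-2)(23)
  = -37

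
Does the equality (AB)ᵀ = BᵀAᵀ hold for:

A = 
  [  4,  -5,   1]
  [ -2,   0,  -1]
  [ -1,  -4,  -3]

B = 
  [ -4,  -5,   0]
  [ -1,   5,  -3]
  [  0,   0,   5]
Yes

(AB)ᵀ = 
  [-11,   8,   8]
  [-45,  10, -15]
  [ 20,  -5,  -3]

BᵀAᵀ = 
  [-11,   8,   8]
  [-45,  10, -15]
  [ 20,  -5,  -3]

Both sides are equal — this is the standard identity (AB)ᵀ = BᵀAᵀ, which holds for all A, B.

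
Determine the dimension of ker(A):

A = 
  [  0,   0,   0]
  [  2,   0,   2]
nullity(A) = 2

Row reduce:
Swap R1 ↔ R2
REF = 
  [  2,   0,   2]
  [  0,   0,   0]
Pivot columns: 1 → 1 pivot.
rank(A) = 1, so nullity(A) = 3 - 1 = 2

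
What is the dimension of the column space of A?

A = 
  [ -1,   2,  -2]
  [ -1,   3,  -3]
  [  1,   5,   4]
dim(Col(A)) = 3

Row reduce:
R2 → R2 - (1)·R1
R3 → R3 + (1)·R1
R3 → R3 - (7)·R2
REF = 
  [ -1,   2,  -2]
  [  0,   1,  -1]
  [  0,   0,   9]
Pivot columns: 1, 2, 3 → 3 pivots.
dim(Col(A)) = number of pivot columns = 3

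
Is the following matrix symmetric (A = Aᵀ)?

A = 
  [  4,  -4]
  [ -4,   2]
Yes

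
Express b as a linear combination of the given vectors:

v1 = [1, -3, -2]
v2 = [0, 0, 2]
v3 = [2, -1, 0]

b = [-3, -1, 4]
c1 = 1, c2 = 3, c3 = -2

b = 1·v1 + 3·v2 + -2·v3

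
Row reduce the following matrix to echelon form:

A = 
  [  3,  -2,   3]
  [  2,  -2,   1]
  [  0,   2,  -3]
Row operations:
R2 → R2 - (2/3)·R1
R3 → R3 + (3)·R2

Resulting echelon form:
REF = 
  [   3,   -2,    3]
  [   0, -2/3,   -1]
  [   0,    0,   -6]

Rank = 3 (number of non-zero pivot rows).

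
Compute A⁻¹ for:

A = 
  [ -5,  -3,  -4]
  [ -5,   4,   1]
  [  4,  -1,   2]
det(A) = (-5)·((4)(2) - (1)(-1)) - (-3)·((-5)(2) - (1)(4)) + (-4)·((-5)(-1) - (4)(4))
  = (-5)(9) - (-3)(-14) + (-4)(-11)
  = -43
det(A) = -43 ≠ 0, so A is invertible.

Cofactors Cᵢⱼ = (-1)ⁱ⁺ʲ·Mᵢⱼ:
C = 
  [  9,  14, -11]
  [ 10,   6, -17]
  [ 13,  25, -35]

adj(A) = Cᵀ:
adj(A) = 
  [  9,  10,  13]
  [ 14,   6,  25]
  [-11, -17, -35]

A⁻¹ = (-1/43) · adj(A):
A⁻¹ = 
  [ -9/43, -10/43, -13/43]
  [-14/43,  -6/43, -25/43]
  [ 11/43,  17/43,  35/43]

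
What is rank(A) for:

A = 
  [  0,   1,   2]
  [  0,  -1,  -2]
rank(A) = 1

Row reduce:
R2 → R2 + (1)·R1
REF = 
  [  0,   1,   2]
  [  0,   0,   0]
Pivot columns: 2 → 1 pivot.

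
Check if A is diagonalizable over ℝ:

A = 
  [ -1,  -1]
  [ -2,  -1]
Yes

tr(A) = -2, det(A) = -1
Characteristic polynomial: λ² - tr(A)λ + det(A) = λ² + 2λ - 1
λ² + 2λ - 1 = 0  ⇒  λ = (-2 ± √((2)² - 4·(-1)))/2 = (-2 ± √(8))/2
  = -1 + √2,  -1 - √2
Eigenvalues: -1 + √2, -1 - √2  (≈ 0.4142, -2.414)
The two irrational eigenvalues are distinct (simple), so each has alg. mult. = geom. mult. = 1.
Sum of geometric multiplicities equals n, so A has n independent eigenvectors.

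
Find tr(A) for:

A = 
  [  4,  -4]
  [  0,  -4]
0

tr(A) = 4 + -4 = 0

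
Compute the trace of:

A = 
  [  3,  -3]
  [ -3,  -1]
2

tr(A) = 3 + -1 = 2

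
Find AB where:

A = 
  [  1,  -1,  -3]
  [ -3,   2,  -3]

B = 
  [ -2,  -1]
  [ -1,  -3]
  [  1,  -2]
A is 2×3 and B is 3×2, so AB is 2×2. Each entry is (row of A)·(column of B):
AB[1,1] = (1)(-2) + (-1)(-1) + (-3)(1) = -4
AB[1,2] = (1)(-1) + (-1)(-3) + (-3)(-2) = 8
AB[2,1] = (-3)(-2) + (2)(-1) + (-3)(1) = 1
AB[2,2] = (-3)(-1) + (2)(-3) + (-3)(-2) = 3

AB = 
  [ -4,   8]
  [  1,   3]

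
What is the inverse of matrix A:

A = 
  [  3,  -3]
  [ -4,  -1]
det(A) = (3)(-1) - (-3)(-4) = -15
For a 2×2 matrix, A⁻¹ = (1/det(A)) · [[d, -b], [-c, a]]
    = (-1/15) · [[-1, 3], [4, 3]]

A⁻¹ = 
  [ 1/15,  -1/5]
  [-4/15,  -1/5]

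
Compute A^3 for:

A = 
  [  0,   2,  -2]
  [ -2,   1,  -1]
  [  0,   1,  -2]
A^3 = 
  [  0,  -6,   4]
  [  8,  -3,  -2]
  [  2,  -2,  -1]

A² = A·A:
A²[1,1] = (0)(0) + (2)(-2) + (-2)(0) = -4
A²[1,2] = (0)(2) + (2)(1) + (-2)(1) = 0
A²[1,3] = (0)(-2) + (2)(-1) + (-2)(-2) = 2
A²[2,1] = (-2)(0) + (1)(-2) + (-1)(0) = -2
A²[2,2] = (-2)(2) + (1)(1) + (-1)(1) = -4
A²[2,3] = (-2)(-2) + (1)(-1) + (-1)(-2) = 5
A²[3,1] = (0)(0) + (1)(-2) + (-2)(0) = -2
A²[3,2] = (0)(2) + (1)(1) + (-2)(1) = -1
A²[3,3] = (0)(-2) + (1)(-1) + (-2)(-2) = 3
A² = 
  [ -4,   0,   2]
  [ -2,  -4,   5]
  [ -2,  -1,   3]

A^3 = A^2·A:
A^3[1,1] = (-4)(0) + (0)(-2) + (2)(0) = 0
A^3[1,2] = (-4)(2) + (0)(1) + (2)(1) = -6
A^3[1,3] = (-4)(-2) + (0)(-1) + (2)(-2) = 4
A^3[2,1] = (-2)(0) + (-4)(-2) + (5)(0) = 8
A^3[2,2] = (-2)(2) + (-4)(1) + (5)(1) = -3
A^3[2,3] = (-2)(-2) + (-4)(-1) + (5)(-2) = -2
A^3[3,1] = (-2)(0) + (-1)(-2) + (3)(0) = 2
A^3[3,2] = (-2)(2) + (-1)(1) + (3)(1) = -2
A^3[3,3] = (-2)(-2) + (-1)(-1) + (3)(-2) = -1
A^3 = 
  [  0,  -6,   4]
  [  8,  -3,  -2]
  [  2,  -2,  -1]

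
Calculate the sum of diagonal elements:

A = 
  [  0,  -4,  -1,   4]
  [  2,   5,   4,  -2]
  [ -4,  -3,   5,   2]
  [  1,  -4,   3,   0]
10

tr(A) = 0 + 5 + 5 + 0 = 10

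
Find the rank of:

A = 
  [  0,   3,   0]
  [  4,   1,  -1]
rank(A) = 2

Row reduce:
Swap R1 ↔ R2
REF = 
  [  4,   1,  -1]
  [  0,   3,   0]
Pivot columns: 1, 2 → 2 pivots.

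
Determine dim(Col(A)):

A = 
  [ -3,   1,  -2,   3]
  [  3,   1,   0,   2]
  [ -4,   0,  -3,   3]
dim(Col(A)) = 3

Row reduce:
R2 → R2 + (1)·R1
R3 → R3 - (4/3)·R1
R3 → R3 + (2/3)·R2
REF = 
  [  -3,    1,   -2,    3]
  [   0,    2,   -2,    5]
  [   0,    0, -5/3,  7/3]
Pivot columns: 1, 2, 3 → 3 pivots.
dim(Col(A)) = number of pivot columns = 3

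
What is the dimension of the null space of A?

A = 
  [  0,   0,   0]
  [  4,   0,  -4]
nullity(A) = 2

Row reduce:
Swap R1 ↔ R2
REF = 
  [  4,   0,  -4]
  [  0,   0,   0]
Pivot columns: 1 → 1 pivot.
rank(A) = 1, so nullity(A) = 3 - 1 = 2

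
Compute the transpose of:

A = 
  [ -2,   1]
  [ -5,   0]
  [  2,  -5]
Aᵀ = 
  [ -2,  -5,   2]
  [  1,   0,  -5]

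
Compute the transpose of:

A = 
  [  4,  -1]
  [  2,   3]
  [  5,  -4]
Aᵀ = 
  [  4,   2,   5]
  [ -1,   3,  -4]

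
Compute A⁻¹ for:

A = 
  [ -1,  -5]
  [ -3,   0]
det(A) = (-1)(0) - (-5)(-3) = -15
For a 2×2 matrix, A⁻¹ = (1/det(A)) · [[d, -b], [-c, a]]
    = (-1/15) · [[0, 5], [3, -1]]

A⁻¹ = 
  [   0, -1/3]
  [-1/5, 1/15]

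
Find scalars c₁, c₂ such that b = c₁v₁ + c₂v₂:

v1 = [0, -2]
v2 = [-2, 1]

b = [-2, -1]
c1 = 1, c2 = 1

b = 1·v1 + 1·v2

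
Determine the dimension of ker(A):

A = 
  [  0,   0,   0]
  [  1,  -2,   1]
nullity(A) = 2

Row reduce:
Swap R1 ↔ R2
REF = 
  [  1,  -2,   1]
  [  0,   0,   0]
Pivot columns: 1 → 1 pivot.
rank(A) = 1, so nullity(A) = 3 - 1 = 2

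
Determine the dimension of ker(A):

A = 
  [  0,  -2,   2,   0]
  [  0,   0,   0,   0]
nullity(A) = 3

Row reduce:
(no row operations needed)
REF = 
  [  0,  -2,   2,   0]
  [  0,   0,   0,   0]
Pivot columns: 2 → 1 pivot.
rank(A) = 1, so nullity(A) = 4 - 1 = 3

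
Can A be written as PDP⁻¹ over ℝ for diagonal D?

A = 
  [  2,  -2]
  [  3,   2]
No

tr(A) = 4, det(A) = 10
Characteristic polynomial: λ² - tr(A)λ + det(A) = λ² - 4λ + 10
λ² - 4λ + 10 = 0  ⇒  λ = (4 ± √((-4)² - 4·(10)))/2 = (4 ± √(-24))/2
  = 2 + i√6,  2 - i√6
Eigenvalues: 2 + i√6, 2 - i√6  (≈ 2 + 2.449i, 2 - 2.449i)
Has complex eigenvalues (not diagonalizable over ℝ).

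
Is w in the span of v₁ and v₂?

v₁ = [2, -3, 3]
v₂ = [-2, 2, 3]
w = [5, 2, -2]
No

Form the augmented matrix and row-reduce:
[v₁|v₂|w] = 
  [  2,  -2,   5]
  [ -3,   2,   2]
  [  3,   3,  -2]
R2 → R2 + (3/2)·R1
R3 → R3 - (3/2)·R1
R3 → R3 + (6)·R2
REF = 
  [   2,   -2,    5]
  [   0,   -1, 19/2]
  [   0,    0, 95/2]

Row 3 reads [0 0 | 95/2], i.e. 0 = 95/2, so the system is inconsistent and w ∉ span{v₁, v₂}.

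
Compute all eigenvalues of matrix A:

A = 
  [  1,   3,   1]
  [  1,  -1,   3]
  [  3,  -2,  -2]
Characteristic polynomial: det(λI - A) = λ³ + 2λ² - λ - 42
Testing integer divisors of the constant term: p(3) = 0, so (λ - 3) is a factor:
p(λ) = (λ - 3)(λ² + 5λ + 14)
λ² + 5λ + 14 = 0  ⇒  λ = (-5 ± √((5)² - 4·(14)))/2 = (-5 ± √(-31))/2
  = (-5 + i√31)/2,  (-5 - i√31)/2

λ = 3, (-5 + i√31)/2, (-5 - i√31)/2  (≈ 3, -2.5 + 2.784i, -2.5 - 2.784i)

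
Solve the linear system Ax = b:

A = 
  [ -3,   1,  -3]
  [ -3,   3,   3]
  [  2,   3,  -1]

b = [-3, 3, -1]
x = [0, 0, 1]

Row reduce the augmented matrix [A|b]:
R2 → R2 - (1)·R1
R3 → R3 + (2/3)·R1
R3 → R3 - (11/6)·R2
REF = 
  [ -3,   1,  -3,  -3]
  [  0,   2,   6,   6]
  [  0,   0, -14, -14]

Back-substitution:
x₃ = (-14) / (-14) = 1
x₂ = (6 - (6)(1)) / 2 = 0
x₁ = (-3 - (1)(0) - (-3)(1)) / (-3) = 0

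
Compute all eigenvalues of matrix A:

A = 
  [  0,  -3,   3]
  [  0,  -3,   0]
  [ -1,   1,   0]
Characteristic polynomial: det(λI - A) = λ³ + 3λ² + 3λ + 9
Testing integer divisors of the constant term: p(-3) = 0, so (λ + 3) is a factor:
p(λ) = (λ + 3)(λ² + 3)
λ² + 3 = 0  ⇒  λ = (0 ± √((0)² - 4·(3)))/2 = (0 ± √(-12))/2
  = i√3,  -i√3

λ = -3, i√3, -i√3  (≈ -3, 0 + 1.732i, 0 - 1.732i)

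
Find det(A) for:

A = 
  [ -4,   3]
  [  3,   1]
For a 2×2 matrix, det = ad - bc = (-4)(1) - (3)(3) = -13

det(A) = -13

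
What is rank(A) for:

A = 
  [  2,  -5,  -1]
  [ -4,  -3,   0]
rank(A) = 2

Row reduce:
R2 → R2 + (2)·R1
REF = 
  [  2,  -5,  -1]
  [  0, -13,  -2]
Pivot columns: 1, 2 → 2 pivots.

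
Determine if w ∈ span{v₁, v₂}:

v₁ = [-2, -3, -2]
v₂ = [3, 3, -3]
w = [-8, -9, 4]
Yes

Form the augmented matrix and row-reduce:
[v₁|v₂|w] = 
  [ -2,   3,  -8]
  [ -3,   3,  -9]
  [ -2,  -3,   4]
R2 → R2 - (3/2)·R1
R3 → R3 - (1)·R1
R3 → R3 - (4)·R2
REF = 
  [  -2,    3,   -8]
  [   0, -3/2,    3]
  [   0,    0,    0]

No row of the form [0 0 | nonzero], so the system is consistent. Back-substitution gives c₁ = 1, c₂ = -2: w = (1)·v₁ + (-2)·v₂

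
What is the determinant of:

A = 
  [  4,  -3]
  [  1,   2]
For a 2×2 matrix, det = ad - bc = (4)(2) - (-3)(1) = 11

det(A) = 11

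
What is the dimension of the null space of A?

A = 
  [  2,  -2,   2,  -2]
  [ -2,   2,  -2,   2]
nullity(A) = 3

Row reduce:
R2 → R2 + (1)·R1
REF = 
  [  2,  -2,   2,  -2]
  [  0,   0,   0,   0]
Pivot columns: 1 → 1 pivot.
rank(A) = 1, so nullity(A) = 4 - 1 = 3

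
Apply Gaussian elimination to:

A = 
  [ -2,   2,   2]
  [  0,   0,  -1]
Row operations:
No row operations needed (already in echelon form).

Resulting echelon form:
REF = 
  [ -2,   2,   2]
  [  0,   0,  -1]

Rank = 2 (number of non-zero pivot rows).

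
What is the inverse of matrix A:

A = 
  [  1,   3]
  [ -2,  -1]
det(A) = (1)(-1) - (3)(-2) = 5
For a 2×2 matrix, A⁻¹ = (1/det(A)) · [[d, -b], [-c, a]]
    = (1/5) · [[-1, -3], [2, 1]]

A⁻¹ = 
  [-1/5, -3/5]
  [ 2/5,  1/5]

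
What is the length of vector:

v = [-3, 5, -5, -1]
7.746

||v||₂ = √((-3)² + (5)² + (-5)² + (-1)²) = √60 = 7.746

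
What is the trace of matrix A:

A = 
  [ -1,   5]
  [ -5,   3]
2

tr(A) = -1 + 3 = 2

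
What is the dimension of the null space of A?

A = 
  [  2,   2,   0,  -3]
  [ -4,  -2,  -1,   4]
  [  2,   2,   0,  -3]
nullity(A) = 2

Row reduce:
R2 → R2 + (2)·R1
R3 → R3 - (1)·R1
REF = 
  [  2,   2,   0,  -3]
  [  0,   2,  -1,  -2]
  [  0,   0,   0,   0]
Pivot columns: 1, 2 → 2 pivots.
rank(A) = 2, so nullity(A) = 4 - 2 = 2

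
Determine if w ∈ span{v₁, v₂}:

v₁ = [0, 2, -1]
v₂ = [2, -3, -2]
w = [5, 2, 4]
No

Form the augmented matrix and row-reduce:
[v₁|v₂|w] = 
  [  0,   2,   5]
  [  2,  -3,   2]
  [ -1,  -2,   4]
Swap R1 ↔ R2
R3 → R3 + (1/2)·R1
R3 → R3 + (7/4)·R2
REF = 
  [   2,   -3,    2]
  [   0,    2,    5]
  [   0,    0, 55/4]

Row 3 reads [0 0 | 55/4], i.e. 0 = 55/4, so the system is inconsistent and w ∉ span{v₁, v₂}.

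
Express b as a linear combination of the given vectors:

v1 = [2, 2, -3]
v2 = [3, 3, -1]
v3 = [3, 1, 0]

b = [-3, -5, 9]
c1 = -3, c2 = 0, c3 = 1

b = -3·v1 + 0·v2 + 1·v3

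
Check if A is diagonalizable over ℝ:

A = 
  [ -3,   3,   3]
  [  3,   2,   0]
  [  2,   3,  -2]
Yes

Characteristic polynomial: det(λI - A) = λ³ + 3λ² - 19λ - 45
Testing integer divisors of the constant term: p(-5) = 0, so (λ + 5) is a factor:
p(λ) = (λ + 5)(λ² - 2λ - 9)
λ² - 2λ - 9 = 0  ⇒  λ = (2 ± √((-2)² - 4·(-9)))/2 = (2 ± √(40))/2
  = 1 + √10,  1 - √10
Eigenvalues: -5, 1 + √10, 1 - √10  (≈ -5, 4.162, -2.162)
The two irrational eigenvalues are distinct (simple), so each has alg. mult. = geom. mult. = 1.
λ=-5: alg. mult. = 1, geom. mult. = 3 - rank(A - (-5)I) = 3 - 2 = 1
Sum of geometric multiplicities equals n, so A has n independent eigenvectors.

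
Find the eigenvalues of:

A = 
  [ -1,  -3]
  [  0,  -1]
λ = -1, -1

tr(A) = -2, det(A) = 1
Characteristic polynomial: λ² - tr(A)λ + det(A) = λ² + 2λ + 1
λ² + 2λ + 1 = (λ + 1)²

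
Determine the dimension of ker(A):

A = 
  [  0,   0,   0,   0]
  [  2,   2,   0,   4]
nullity(A) = 3

Row reduce:
Swap R1 ↔ R2
REF = 
  [  2,   2,   0,   4]
  [  0,   0,   0,   0]
Pivot columns: 1 → 1 pivot.
rank(A) = 1, so nullity(A) = 4 - 1 = 3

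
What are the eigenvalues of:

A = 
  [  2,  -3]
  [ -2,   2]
tr(A) = 4, det(A) = -2
Characteristic polynomial: λ² - tr(A)λ + det(A) = λ² - 4λ - 2
λ² - 4λ - 2 = 0  ⇒  λ = (4 ± √((-4)² - 4·(-2)))/2 = (4 ± √(24))/2
  = 2 + √6,  2 - √6

λ = 2 + √6, 2 - √6  (≈ 4.449, -0.4495)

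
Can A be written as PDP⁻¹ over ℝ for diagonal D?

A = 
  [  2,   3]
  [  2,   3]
Yes

tr(A) = 5, det(A) = 0
Characteristic polynomial: λ² - tr(A)λ + det(A) = λ² - 5λ
λ² - 5λ = λ(λ - 5)
Eigenvalues: 5, 0
λ=0: alg. mult. = 1, geom. mult. = 2 - rank(A - (0)I) = 2 - 1 = 1
λ=5: alg. mult. = 1, geom. mult. = 2 - rank(A - (5)I) = 2 - 1 = 1
Sum of geometric multiplicities equals n, so A has n independent eigenvectors.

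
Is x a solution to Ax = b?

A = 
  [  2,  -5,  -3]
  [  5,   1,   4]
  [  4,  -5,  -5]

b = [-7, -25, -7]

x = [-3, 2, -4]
No

Ax = [-4, -29, -2] ≠ b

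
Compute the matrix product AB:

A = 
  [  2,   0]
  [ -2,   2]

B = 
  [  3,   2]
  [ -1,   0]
AB = 
  [  6,   4]
  [ -8,  -4]

A is 2×2 and B is 2×2, so AB is 2×2. Each entry is (row of A)·(column of B):
AB[1,1] = (2)(3) + (0)(-1) = 6
AB[1,2] = (2)(2) + (0)(0) = 4
AB[2,1] = (-2)(3) + (2)(-1) = -8
AB[2,2] = (-2)(2) + (2)(0) = -4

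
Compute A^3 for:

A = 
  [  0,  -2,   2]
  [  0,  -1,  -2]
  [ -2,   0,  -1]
A² = A·A:
A²[1,1] = (0)(0) + (-2)(0) + (2)(-2) = -4
A²[1,2] = (0)(-2) + (-2)(-1) + (2)(0) = 2
A²[1,3] = (0)(2) + (-2)(-2) + (2)(-1) = 2
A²[2,1] = (0)(0) + (-1)(0) + (-2)(-2) = 4
A²[2,2] = (0)(-2) + (-1)(-1) + (-2)(0) = 1
A²[2,3] = (0)(2) + (-1)(-2) + (-2)(-1) = 4
A²[3,1] = (-2)(0) + (0)(0) + (-1)(-2) = 2
A²[3,2] = (-2)(-2) + (0)(-1) + (-1)(0) = 4
A²[3,3] = (-2)(2) + (0)(-2) + (-1)(-1) = -3
A² = 
  [ -4,   2,   2]
  [  4,   1,   4]
  [  2,   4,  -3]

A^3 = A^2·A:
A^3[1,1] = (-4)(0) + (2)(0) + (2)(-2) = -4
A^3[1,2] = (-4)(-2) + (2)(-1) + (2)(0) = 6
A^3[1,3] = (-4)(2) + (2)(-2) + (2)(-1) = -14
A^3[2,1] = (4)(0) + (1)(0) + (4)(-2) = -8
A^3[2,2] = (4)(-2) + (1)(-1) + (4)(0) = -9
A^3[2,3] = (4)(2) + (1)(-2) + (4)(-1) = 2
A^3[3,1] = (2)(0) + (4)(0) + (-3)(-2) = 6
A^3[3,2] = (2)(-2) + (4)(-1) + (-3)(0) = -8
A^3[3,3] = (2)(2) + (4)(-2) + (-3)(-1) = -1
A^3 = 
  [ -4,   6, -14]
  [ -8,  -9,   2]
  [  6,  -8,  -1]

Therefore
A^3 = 
  [ -4,   6, -14]
  [ -8,  -9,   2]
  [  6,  -8,  -1]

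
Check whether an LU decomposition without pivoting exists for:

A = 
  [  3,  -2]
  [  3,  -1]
Yes.
A[1,1] = 3 ≠ 0, so Gaussian elimination proceeds without a row swap: multiplier ℓ₂₁ = (3)/(3) = 1, and U[2,2] = -1 - (1)(-2) = 1.
L = 
  [  1,   0]
  [  1,   1]
U = 
  [  3,  -2]
  [  0,   1]
Check row 2 of LU: [(1)(3), (1)(-2) + 1] = [3, -1] = row 2 of A ✓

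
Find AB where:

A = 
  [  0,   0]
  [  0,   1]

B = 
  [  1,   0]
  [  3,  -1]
AB = 
  [  0,   0]
  [  3,  -1]

A is 2×2 and B is 2×2, so AB is 2×2. Each entry is (row of A)·(column of B):
AB[1,1] = (0)(1) + (0)(3) = 0
AB[1,2] = (0)(0) + (0)(-1) = 0
AB[2,1] = (0)(1) + (1)(3) = 3
AB[2,2] = (0)(0) + (1)(-1) = -1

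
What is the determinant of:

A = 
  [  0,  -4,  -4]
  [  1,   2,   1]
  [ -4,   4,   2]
-24

Cofactor expansion along row 1:
det(A) = (0)·((2)(2) - (1)(4)) - (-4)·((1)(2) - (1)(-4)) + (-4)·((1)(4) - (2)(-4))
  = (0)(0) - (-4)(6) + (-4)(12)
  = -24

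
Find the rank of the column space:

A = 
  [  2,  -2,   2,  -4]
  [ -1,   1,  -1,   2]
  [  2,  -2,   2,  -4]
dim(Col(A)) = 1

Row reduce:
R2 → R2 + (1/2)·R1
R3 → R3 - (1)·R1
REF = 
  [  2,  -2,   2,  -4]
  [  0,   0,   0,   0]
  [  0,   0,   0,   0]
Pivot columns: 1 → 1 pivot.
dim(Col(A)) = number of pivot columns = 1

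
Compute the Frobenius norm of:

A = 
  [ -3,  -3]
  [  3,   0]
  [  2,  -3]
||A||_F = 6.325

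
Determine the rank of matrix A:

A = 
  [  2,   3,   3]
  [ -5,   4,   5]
Row reduce:
R2 → R2 + (5/2)·R1
REF = 
  [   2,    3,    3]
  [   0, 23/2, 25/2]
Pivot columns: 1, 2 → 2 pivots.

rank(A) = 2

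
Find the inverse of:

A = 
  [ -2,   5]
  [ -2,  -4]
det(A) = (-2)(-4) - (5)(-2) = 18
For a 2×2 matrix, A⁻¹ = (1/det(A)) · [[d, -b], [-c, a]]
    = (1/18) · [[-4, -5], [2, -2]]

A⁻¹ = 
  [ -2/9, -5/18]
  [  1/9,  -1/9]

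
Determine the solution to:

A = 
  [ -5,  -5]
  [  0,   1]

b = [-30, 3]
Row reduce the augmented matrix [A|b]:
(already in echelon form)
REF = 
  [ -5,  -5, -30]
  [  0,   1,   3]

Back-substitution:
x₂ = 3 / 1 = 3
x₁ = (-30 - (-5)(3)) / (-5) = 3

x = [3, 3]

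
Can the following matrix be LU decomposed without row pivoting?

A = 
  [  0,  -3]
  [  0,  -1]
Yes.
The first column is zero, so A is already upper triangular: L = I, U = A.
L = 
  [  1,   0]
  [  0,   1]
U = 
  [  0,  -3]
  [  0,  -1]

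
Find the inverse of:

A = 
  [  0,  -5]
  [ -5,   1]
det(A) = (0)(1) - (-5)(-5) = -25
For a 2×2 matrix, A⁻¹ = (1/det(A)) · [[d, -b], [-c, a]]
    = (-1/25) · [[1, 5], [5, 0]]

A⁻¹ = 
  [-1/25,  -1/5]
  [ -1/5,     0]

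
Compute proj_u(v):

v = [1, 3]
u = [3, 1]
proj_u(v) = [9/5, 3/5]

v·u = (1)(3) + (3)(1) = 6
u·u = (3)² + (1)² = 10
proj_u(v) = (v·u / u·u) × u = (6/10) × u = (3/5) × u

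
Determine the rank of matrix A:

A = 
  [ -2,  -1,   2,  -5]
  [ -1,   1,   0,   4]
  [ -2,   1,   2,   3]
rank(A) = 3

Row reduce:
R2 → R2 - (1/2)·R1
R3 → R3 - (1)·R1
R3 → R3 - (4/3)·R2
REF = 
  [  -2,   -1,    2,   -5]
  [   0,  3/2,   -1, 13/2]
  [   0,    0,  4/3, -2/3]
Pivot columns: 1, 2, 3 → 3 pivots.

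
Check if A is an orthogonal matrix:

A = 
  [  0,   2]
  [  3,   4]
No

AᵀA = 
  [  9,  12]
  [ 12,  20]
≠ I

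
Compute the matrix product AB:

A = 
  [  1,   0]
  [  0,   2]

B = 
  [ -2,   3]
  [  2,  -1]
A is 2×2 and B is 2×2, so AB is 2×2. Each entry is (row of A)·(column of B):
AB[1,1] = (1)(-2) + (0)(2) = -2
AB[1,2] = (1)(3) + (0)(-1) = 3
AB[2,1] = (0)(-2) + (2)(2) = 4
AB[2,2] = (0)(3) + (2)(-1) = -2

AB = 
  [ -2,   3]
  [  4,  -2]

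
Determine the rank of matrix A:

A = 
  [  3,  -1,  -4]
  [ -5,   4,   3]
Row reduce:
R2 → R2 + (5/3)·R1
REF = 
  [    3,    -1,    -4]
  [    0,   7/3, -11/3]
Pivot columns: 1, 2 → 2 pivots.

rank(A) = 2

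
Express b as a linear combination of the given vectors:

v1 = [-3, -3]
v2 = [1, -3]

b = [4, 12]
c1 = -2, c2 = -2

b = -2·v1 + -2·v2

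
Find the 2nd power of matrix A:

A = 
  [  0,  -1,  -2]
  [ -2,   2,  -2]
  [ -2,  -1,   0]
A² = A·A:
A²[1,1] = (0)(0) + (-1)(-2) + (-2)(-2) = 6
A²[1,2] = (0)(-1) + (-1)(2) + (-2)(-1) = 0
A²[1,3] = (0)(-2) + (-1)(-2) + (-2)(0) = 2
A²[2,1] = (-2)(0) + (2)(-2) + (-2)(-2) = 0
A²[2,2] = (-2)(-1) + (2)(2) + (-2)(-1) = 8
A²[2,3] = (-2)(-2) + (2)(-2) + (-2)(0) = 0
A²[3,1] = (-2)(0) + (-1)(-2) + (0)(-2) = 2
A²[3,2] = (-2)(-1) + (-1)(2) + (0)(-1) = 0
A²[3,3] = (-2)(-2) + (-1)(-2) + (0)(0) = 6
A² = 
  [  6,   0,   2]
  [  0,   8,   0]
  [  2,   0,   6]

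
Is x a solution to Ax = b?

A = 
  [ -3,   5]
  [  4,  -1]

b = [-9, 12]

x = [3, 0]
Yes

Ax = [-9, 12] = b ✓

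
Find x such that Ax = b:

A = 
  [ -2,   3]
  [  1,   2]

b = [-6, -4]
Row reduce the augmented matrix [A|b]:
R2 → R2 + (1/2)·R1
REF = 
  [ -2,   3,  -6]
  [  0, 7/2,  -7]

Back-substitution:
x₂ = (-7) / (7/2) = -2
x₁ = (-6 - (3)(-2)) / (-2) = 0

x = [0, -2]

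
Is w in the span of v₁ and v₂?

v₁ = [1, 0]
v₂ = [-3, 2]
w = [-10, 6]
Yes

Form the augmented matrix and row-reduce:
[v₁|v₂|w] = 
  [  1,  -3, -10]
  [  0,   2,   6]
(already in echelon form — no row operations needed)

No row of the form [0 0 | nonzero], so the system is consistent. Back-substitution gives c₁ = -1, c₂ = 3: w = (-1)·v₁ + (3)·v₂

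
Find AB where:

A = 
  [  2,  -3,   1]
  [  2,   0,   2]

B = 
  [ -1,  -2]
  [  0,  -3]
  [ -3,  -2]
AB = 
  [ -5,   3]
  [ -8,  -8]

A is 2×3 and B is 3×2, so AB is 2×2. Each entry is (row of A)·(column of B):
AB[1,1] = (2)(-1) + (-3)(0) + (1)(-3) = -5
AB[1,2] = (2)(-2) + (-3)(-3) + (1)(-2) = 3
AB[2,1] = (2)(-1) + (0)(0) + (2)(-3) = -8
AB[2,2] = (2)(-2) + (0)(-3) + (2)(-2) = -8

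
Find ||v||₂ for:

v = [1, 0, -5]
5.099

||v||₂ = √((1)² + (0)² + (-5)²) = √26 = 5.099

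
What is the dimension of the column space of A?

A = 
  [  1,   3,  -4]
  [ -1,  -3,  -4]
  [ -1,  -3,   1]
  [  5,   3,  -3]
Row reduce:
R2 → R2 + (1)·R1
R3 → R3 + (1)·R1
R4 → R4 - (5)·R1
Swap R2 ↔ R4
R4 → R4 - (8/3)·R3
REF = 
  [  1,   3,  -4]
  [  0, -12,  17]
  [  0,   0,  -3]
  [  0,   0,   0]
Pivot columns: 1, 2, 3 → 3 pivots.
dim(Col(A)) = number of pivot columns = 3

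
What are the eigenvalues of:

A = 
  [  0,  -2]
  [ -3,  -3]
tr(A) = -3, det(A) = -6
Characteristic polynomial: λ² - tr(A)λ + det(A) = λ² + 3λ - 6
λ² + 3λ - 6 = 0  ⇒  λ = (-3 ± √((3)² - 4·(-6)))/2 = (-3 ± √(33))/2
  = (-3 + √33)/2,  (-3 - √33)/2

λ = (-3 + √33)/2, (-3 - √33)/2  (≈ 1.372, -4.372)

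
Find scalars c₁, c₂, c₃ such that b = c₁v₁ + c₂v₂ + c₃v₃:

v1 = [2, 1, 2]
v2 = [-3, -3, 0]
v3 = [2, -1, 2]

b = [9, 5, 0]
c1 = -2, c2 = -3, c3 = 2

b = -2·v1 + -3·v2 + 2·v3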